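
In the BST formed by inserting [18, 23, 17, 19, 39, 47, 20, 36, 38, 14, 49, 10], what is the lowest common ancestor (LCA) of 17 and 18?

Tree insertion order: [18, 23, 17, 19, 39, 47, 20, 36, 38, 14, 49, 10]
Tree (level-order array): [18, 17, 23, 14, None, 19, 39, 10, None, None, 20, 36, 47, None, None, None, None, None, 38, None, 49]
In a BST, the LCA of p=17, q=18 is the first node v on the
root-to-leaf path with p <= v <= q (go left if both < v, right if both > v).
Walk from root:
  at 18: 17 <= 18 <= 18, this is the LCA
LCA = 18


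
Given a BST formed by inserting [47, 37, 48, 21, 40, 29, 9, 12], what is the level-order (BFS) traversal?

Tree insertion order: [47, 37, 48, 21, 40, 29, 9, 12]
Tree (level-order array): [47, 37, 48, 21, 40, None, None, 9, 29, None, None, None, 12]
BFS from the root, enqueuing left then right child of each popped node:
  queue [47] -> pop 47, enqueue [37, 48], visited so far: [47]
  queue [37, 48] -> pop 37, enqueue [21, 40], visited so far: [47, 37]
  queue [48, 21, 40] -> pop 48, enqueue [none], visited so far: [47, 37, 48]
  queue [21, 40] -> pop 21, enqueue [9, 29], visited so far: [47, 37, 48, 21]
  queue [40, 9, 29] -> pop 40, enqueue [none], visited so far: [47, 37, 48, 21, 40]
  queue [9, 29] -> pop 9, enqueue [12], visited so far: [47, 37, 48, 21, 40, 9]
  queue [29, 12] -> pop 29, enqueue [none], visited so far: [47, 37, 48, 21, 40, 9, 29]
  queue [12] -> pop 12, enqueue [none], visited so far: [47, 37, 48, 21, 40, 9, 29, 12]
Result: [47, 37, 48, 21, 40, 9, 29, 12]


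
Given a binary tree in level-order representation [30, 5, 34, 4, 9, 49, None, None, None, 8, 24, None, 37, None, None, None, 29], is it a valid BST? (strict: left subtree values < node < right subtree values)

Level-order array: [30, 5, 34, 4, 9, 49, None, None, None, 8, 24, None, 37, None, None, None, 29]
Validate using subtree bounds (lo, hi): at each node, require lo < value < hi,
then recurse left with hi=value and right with lo=value.
Preorder trace (stopping at first violation):
  at node 30 with bounds (-inf, +inf): OK
  at node 5 with bounds (-inf, 30): OK
  at node 4 with bounds (-inf, 5): OK
  at node 9 with bounds (5, 30): OK
  at node 8 with bounds (5, 9): OK
  at node 24 with bounds (9, 30): OK
  at node 29 with bounds (24, 30): OK
  at node 34 with bounds (30, +inf): OK
  at node 49 with bounds (30, 34): VIOLATION
Node 49 violates its bound: not (30 < 49 < 34).
Result: Not a valid BST


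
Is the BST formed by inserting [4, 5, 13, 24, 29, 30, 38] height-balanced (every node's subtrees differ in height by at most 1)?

Tree (level-order array): [4, None, 5, None, 13, None, 24, None, 29, None, 30, None, 38]
Definition: a tree is height-balanced if, at every node, |h(left) - h(right)| <= 1 (empty subtree has height -1).
Bottom-up per-node check:
  node 38: h_left=-1, h_right=-1, diff=0 [OK], height=0
  node 30: h_left=-1, h_right=0, diff=1 [OK], height=1
  node 29: h_left=-1, h_right=1, diff=2 [FAIL (|-1-1|=2 > 1)], height=2
  node 24: h_left=-1, h_right=2, diff=3 [FAIL (|-1-2|=3 > 1)], height=3
  node 13: h_left=-1, h_right=3, diff=4 [FAIL (|-1-3|=4 > 1)], height=4
  node 5: h_left=-1, h_right=4, diff=5 [FAIL (|-1-4|=5 > 1)], height=5
  node 4: h_left=-1, h_right=5, diff=6 [FAIL (|-1-5|=6 > 1)], height=6
Node 29 violates the condition: |-1 - 1| = 2 > 1.
Result: Not balanced


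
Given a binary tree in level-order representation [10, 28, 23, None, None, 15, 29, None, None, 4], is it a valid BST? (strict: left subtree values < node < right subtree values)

Level-order array: [10, 28, 23, None, None, 15, 29, None, None, 4]
Validate using subtree bounds (lo, hi): at each node, require lo < value < hi,
then recurse left with hi=value and right with lo=value.
Preorder trace (stopping at first violation):
  at node 10 with bounds (-inf, +inf): OK
  at node 28 with bounds (-inf, 10): VIOLATION
Node 28 violates its bound: not (-inf < 28 < 10).
Result: Not a valid BST


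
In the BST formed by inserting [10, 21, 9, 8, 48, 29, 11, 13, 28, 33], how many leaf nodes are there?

Tree built from: [10, 21, 9, 8, 48, 29, 11, 13, 28, 33]
Tree (level-order array): [10, 9, 21, 8, None, 11, 48, None, None, None, 13, 29, None, None, None, 28, 33]
Rule: A leaf has 0 children.
Per-node child counts:
  node 10: 2 child(ren)
  node 9: 1 child(ren)
  node 8: 0 child(ren)
  node 21: 2 child(ren)
  node 11: 1 child(ren)
  node 13: 0 child(ren)
  node 48: 1 child(ren)
  node 29: 2 child(ren)
  node 28: 0 child(ren)
  node 33: 0 child(ren)
Matching nodes: [8, 13, 28, 33]
Count of leaf nodes: 4


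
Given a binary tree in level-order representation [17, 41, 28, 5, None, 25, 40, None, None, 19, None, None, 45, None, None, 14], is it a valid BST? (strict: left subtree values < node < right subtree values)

Level-order array: [17, 41, 28, 5, None, 25, 40, None, None, 19, None, None, 45, None, None, 14]
Validate using subtree bounds (lo, hi): at each node, require lo < value < hi,
then recurse left with hi=value and right with lo=value.
Preorder trace (stopping at first violation):
  at node 17 with bounds (-inf, +inf): OK
  at node 41 with bounds (-inf, 17): VIOLATION
Node 41 violates its bound: not (-inf < 41 < 17).
Result: Not a valid BST


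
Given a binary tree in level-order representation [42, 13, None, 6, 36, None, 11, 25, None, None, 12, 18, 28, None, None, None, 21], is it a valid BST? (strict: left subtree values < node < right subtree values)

Level-order array: [42, 13, None, 6, 36, None, 11, 25, None, None, 12, 18, 28, None, None, None, 21]
Validate using subtree bounds (lo, hi): at each node, require lo < value < hi,
then recurse left with hi=value and right with lo=value.
Preorder trace (stopping at first violation):
  at node 42 with bounds (-inf, +inf): OK
  at node 13 with bounds (-inf, 42): OK
  at node 6 with bounds (-inf, 13): OK
  at node 11 with bounds (6, 13): OK
  at node 12 with bounds (11, 13): OK
  at node 36 with bounds (13, 42): OK
  at node 25 with bounds (13, 36): OK
  at node 18 with bounds (13, 25): OK
  at node 21 with bounds (18, 25): OK
  at node 28 with bounds (25, 36): OK
No violation found at any node.
Result: Valid BST


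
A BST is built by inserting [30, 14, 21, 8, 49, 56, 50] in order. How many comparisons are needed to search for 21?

Search path for 21: 30 -> 14 -> 21
Found: True
Comparisons: 3


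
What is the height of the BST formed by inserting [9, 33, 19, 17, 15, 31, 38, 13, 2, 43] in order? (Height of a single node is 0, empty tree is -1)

Insertion order: [9, 33, 19, 17, 15, 31, 38, 13, 2, 43]
Tree (level-order array): [9, 2, 33, None, None, 19, 38, 17, 31, None, 43, 15, None, None, None, None, None, 13]
Compute height bottom-up (empty subtree = -1):
  height(2) = 1 + max(-1, -1) = 0
  height(13) = 1 + max(-1, -1) = 0
  height(15) = 1 + max(0, -1) = 1
  height(17) = 1 + max(1, -1) = 2
  height(31) = 1 + max(-1, -1) = 0
  height(19) = 1 + max(2, 0) = 3
  height(43) = 1 + max(-1, -1) = 0
  height(38) = 1 + max(-1, 0) = 1
  height(33) = 1 + max(3, 1) = 4
  height(9) = 1 + max(0, 4) = 5
Height = 5


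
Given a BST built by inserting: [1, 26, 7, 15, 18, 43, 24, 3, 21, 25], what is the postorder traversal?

Tree insertion order: [1, 26, 7, 15, 18, 43, 24, 3, 21, 25]
Tree (level-order array): [1, None, 26, 7, 43, 3, 15, None, None, None, None, None, 18, None, 24, 21, 25]
Postorder traversal: [3, 21, 25, 24, 18, 15, 7, 43, 26, 1]


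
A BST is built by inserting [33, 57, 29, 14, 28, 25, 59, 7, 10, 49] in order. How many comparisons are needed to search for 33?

Search path for 33: 33
Found: True
Comparisons: 1


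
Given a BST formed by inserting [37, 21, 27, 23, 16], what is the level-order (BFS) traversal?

Tree insertion order: [37, 21, 27, 23, 16]
Tree (level-order array): [37, 21, None, 16, 27, None, None, 23]
BFS from the root, enqueuing left then right child of each popped node:
  queue [37] -> pop 37, enqueue [21], visited so far: [37]
  queue [21] -> pop 21, enqueue [16, 27], visited so far: [37, 21]
  queue [16, 27] -> pop 16, enqueue [none], visited so far: [37, 21, 16]
  queue [27] -> pop 27, enqueue [23], visited so far: [37, 21, 16, 27]
  queue [23] -> pop 23, enqueue [none], visited so far: [37, 21, 16, 27, 23]
Result: [37, 21, 16, 27, 23]


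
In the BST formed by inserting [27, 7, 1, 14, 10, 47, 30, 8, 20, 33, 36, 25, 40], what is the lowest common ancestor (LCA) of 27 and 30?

Tree insertion order: [27, 7, 1, 14, 10, 47, 30, 8, 20, 33, 36, 25, 40]
Tree (level-order array): [27, 7, 47, 1, 14, 30, None, None, None, 10, 20, None, 33, 8, None, None, 25, None, 36, None, None, None, None, None, 40]
In a BST, the LCA of p=27, q=30 is the first node v on the
root-to-leaf path with p <= v <= q (go left if both < v, right if both > v).
Walk from root:
  at 27: 27 <= 27 <= 30, this is the LCA
LCA = 27


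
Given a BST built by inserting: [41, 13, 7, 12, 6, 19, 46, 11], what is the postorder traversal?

Tree insertion order: [41, 13, 7, 12, 6, 19, 46, 11]
Tree (level-order array): [41, 13, 46, 7, 19, None, None, 6, 12, None, None, None, None, 11]
Postorder traversal: [6, 11, 12, 7, 19, 13, 46, 41]


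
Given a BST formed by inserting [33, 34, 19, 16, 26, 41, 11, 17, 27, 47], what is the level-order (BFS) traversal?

Tree insertion order: [33, 34, 19, 16, 26, 41, 11, 17, 27, 47]
Tree (level-order array): [33, 19, 34, 16, 26, None, 41, 11, 17, None, 27, None, 47]
BFS from the root, enqueuing left then right child of each popped node:
  queue [33] -> pop 33, enqueue [19, 34], visited so far: [33]
  queue [19, 34] -> pop 19, enqueue [16, 26], visited so far: [33, 19]
  queue [34, 16, 26] -> pop 34, enqueue [41], visited so far: [33, 19, 34]
  queue [16, 26, 41] -> pop 16, enqueue [11, 17], visited so far: [33, 19, 34, 16]
  queue [26, 41, 11, 17] -> pop 26, enqueue [27], visited so far: [33, 19, 34, 16, 26]
  queue [41, 11, 17, 27] -> pop 41, enqueue [47], visited so far: [33, 19, 34, 16, 26, 41]
  queue [11, 17, 27, 47] -> pop 11, enqueue [none], visited so far: [33, 19, 34, 16, 26, 41, 11]
  queue [17, 27, 47] -> pop 17, enqueue [none], visited so far: [33, 19, 34, 16, 26, 41, 11, 17]
  queue [27, 47] -> pop 27, enqueue [none], visited so far: [33, 19, 34, 16, 26, 41, 11, 17, 27]
  queue [47] -> pop 47, enqueue [none], visited so far: [33, 19, 34, 16, 26, 41, 11, 17, 27, 47]
Result: [33, 19, 34, 16, 26, 41, 11, 17, 27, 47]


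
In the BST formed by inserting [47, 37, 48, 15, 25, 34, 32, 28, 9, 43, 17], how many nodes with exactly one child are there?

Tree built from: [47, 37, 48, 15, 25, 34, 32, 28, 9, 43, 17]
Tree (level-order array): [47, 37, 48, 15, 43, None, None, 9, 25, None, None, None, None, 17, 34, None, None, 32, None, 28]
Rule: These are nodes with exactly 1 non-null child.
Per-node child counts:
  node 47: 2 child(ren)
  node 37: 2 child(ren)
  node 15: 2 child(ren)
  node 9: 0 child(ren)
  node 25: 2 child(ren)
  node 17: 0 child(ren)
  node 34: 1 child(ren)
  node 32: 1 child(ren)
  node 28: 0 child(ren)
  node 43: 0 child(ren)
  node 48: 0 child(ren)
Matching nodes: [34, 32]
Count of nodes with exactly one child: 2


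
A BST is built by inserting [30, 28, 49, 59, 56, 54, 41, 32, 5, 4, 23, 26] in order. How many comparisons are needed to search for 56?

Search path for 56: 30 -> 49 -> 59 -> 56
Found: True
Comparisons: 4


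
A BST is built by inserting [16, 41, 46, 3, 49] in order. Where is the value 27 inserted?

Starting tree (level order): [16, 3, 41, None, None, None, 46, None, 49]
Insertion path: 16 -> 41
Result: insert 27 as left child of 41
Final tree (level order): [16, 3, 41, None, None, 27, 46, None, None, None, 49]


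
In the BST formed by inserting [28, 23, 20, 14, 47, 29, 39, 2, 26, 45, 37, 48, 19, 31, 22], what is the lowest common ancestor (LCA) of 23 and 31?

Tree insertion order: [28, 23, 20, 14, 47, 29, 39, 2, 26, 45, 37, 48, 19, 31, 22]
Tree (level-order array): [28, 23, 47, 20, 26, 29, 48, 14, 22, None, None, None, 39, None, None, 2, 19, None, None, 37, 45, None, None, None, None, 31]
In a BST, the LCA of p=23, q=31 is the first node v on the
root-to-leaf path with p <= v <= q (go left if both < v, right if both > v).
Walk from root:
  at 28: 23 <= 28 <= 31, this is the LCA
LCA = 28


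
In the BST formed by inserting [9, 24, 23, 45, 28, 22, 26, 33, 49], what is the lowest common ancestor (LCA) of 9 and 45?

Tree insertion order: [9, 24, 23, 45, 28, 22, 26, 33, 49]
Tree (level-order array): [9, None, 24, 23, 45, 22, None, 28, 49, None, None, 26, 33]
In a BST, the LCA of p=9, q=45 is the first node v on the
root-to-leaf path with p <= v <= q (go left if both < v, right if both > v).
Walk from root:
  at 9: 9 <= 9 <= 45, this is the LCA
LCA = 9


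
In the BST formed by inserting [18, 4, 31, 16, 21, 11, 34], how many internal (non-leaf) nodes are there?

Tree built from: [18, 4, 31, 16, 21, 11, 34]
Tree (level-order array): [18, 4, 31, None, 16, 21, 34, 11]
Rule: An internal node has at least one child.
Per-node child counts:
  node 18: 2 child(ren)
  node 4: 1 child(ren)
  node 16: 1 child(ren)
  node 11: 0 child(ren)
  node 31: 2 child(ren)
  node 21: 0 child(ren)
  node 34: 0 child(ren)
Matching nodes: [18, 4, 16, 31]
Count of internal (non-leaf) nodes: 4


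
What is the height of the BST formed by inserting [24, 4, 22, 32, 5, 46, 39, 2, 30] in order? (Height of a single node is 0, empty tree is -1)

Insertion order: [24, 4, 22, 32, 5, 46, 39, 2, 30]
Tree (level-order array): [24, 4, 32, 2, 22, 30, 46, None, None, 5, None, None, None, 39]
Compute height bottom-up (empty subtree = -1):
  height(2) = 1 + max(-1, -1) = 0
  height(5) = 1 + max(-1, -1) = 0
  height(22) = 1 + max(0, -1) = 1
  height(4) = 1 + max(0, 1) = 2
  height(30) = 1 + max(-1, -1) = 0
  height(39) = 1 + max(-1, -1) = 0
  height(46) = 1 + max(0, -1) = 1
  height(32) = 1 + max(0, 1) = 2
  height(24) = 1 + max(2, 2) = 3
Height = 3


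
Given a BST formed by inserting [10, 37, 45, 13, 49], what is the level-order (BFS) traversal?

Tree insertion order: [10, 37, 45, 13, 49]
Tree (level-order array): [10, None, 37, 13, 45, None, None, None, 49]
BFS from the root, enqueuing left then right child of each popped node:
  queue [10] -> pop 10, enqueue [37], visited so far: [10]
  queue [37] -> pop 37, enqueue [13, 45], visited so far: [10, 37]
  queue [13, 45] -> pop 13, enqueue [none], visited so far: [10, 37, 13]
  queue [45] -> pop 45, enqueue [49], visited so far: [10, 37, 13, 45]
  queue [49] -> pop 49, enqueue [none], visited so far: [10, 37, 13, 45, 49]
Result: [10, 37, 13, 45, 49]


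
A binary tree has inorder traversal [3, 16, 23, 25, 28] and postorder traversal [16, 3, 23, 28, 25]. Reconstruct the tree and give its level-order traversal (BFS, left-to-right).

Inorder:   [3, 16, 23, 25, 28]
Postorder: [16, 3, 23, 28, 25]
Algorithm: postorder visits root last, so walk postorder right-to-left;
each value is the root of the current inorder slice — split it at that
value, recurse on the right subtree first, then the left.
Recursive splits:
  root=25; inorder splits into left=[3, 16, 23], right=[28]
  root=28; inorder splits into left=[], right=[]
  root=23; inorder splits into left=[3, 16], right=[]
  root=3; inorder splits into left=[], right=[16]
  root=16; inorder splits into left=[], right=[]
Reconstructed level-order: [25, 23, 28, 3, 16]


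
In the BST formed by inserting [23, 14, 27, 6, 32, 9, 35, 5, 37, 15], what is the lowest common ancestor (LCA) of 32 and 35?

Tree insertion order: [23, 14, 27, 6, 32, 9, 35, 5, 37, 15]
Tree (level-order array): [23, 14, 27, 6, 15, None, 32, 5, 9, None, None, None, 35, None, None, None, None, None, 37]
In a BST, the LCA of p=32, q=35 is the first node v on the
root-to-leaf path with p <= v <= q (go left if both < v, right if both > v).
Walk from root:
  at 23: both 32 and 35 > 23, go right
  at 27: both 32 and 35 > 27, go right
  at 32: 32 <= 32 <= 35, this is the LCA
LCA = 32


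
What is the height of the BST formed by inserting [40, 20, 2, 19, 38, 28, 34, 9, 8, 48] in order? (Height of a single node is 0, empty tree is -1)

Insertion order: [40, 20, 2, 19, 38, 28, 34, 9, 8, 48]
Tree (level-order array): [40, 20, 48, 2, 38, None, None, None, 19, 28, None, 9, None, None, 34, 8]
Compute height bottom-up (empty subtree = -1):
  height(8) = 1 + max(-1, -1) = 0
  height(9) = 1 + max(0, -1) = 1
  height(19) = 1 + max(1, -1) = 2
  height(2) = 1 + max(-1, 2) = 3
  height(34) = 1 + max(-1, -1) = 0
  height(28) = 1 + max(-1, 0) = 1
  height(38) = 1 + max(1, -1) = 2
  height(20) = 1 + max(3, 2) = 4
  height(48) = 1 + max(-1, -1) = 0
  height(40) = 1 + max(4, 0) = 5
Height = 5


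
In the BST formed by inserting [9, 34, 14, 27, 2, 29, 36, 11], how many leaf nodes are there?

Tree built from: [9, 34, 14, 27, 2, 29, 36, 11]
Tree (level-order array): [9, 2, 34, None, None, 14, 36, 11, 27, None, None, None, None, None, 29]
Rule: A leaf has 0 children.
Per-node child counts:
  node 9: 2 child(ren)
  node 2: 0 child(ren)
  node 34: 2 child(ren)
  node 14: 2 child(ren)
  node 11: 0 child(ren)
  node 27: 1 child(ren)
  node 29: 0 child(ren)
  node 36: 0 child(ren)
Matching nodes: [2, 11, 29, 36]
Count of leaf nodes: 4


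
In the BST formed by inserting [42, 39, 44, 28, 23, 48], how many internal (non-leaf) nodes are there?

Tree built from: [42, 39, 44, 28, 23, 48]
Tree (level-order array): [42, 39, 44, 28, None, None, 48, 23]
Rule: An internal node has at least one child.
Per-node child counts:
  node 42: 2 child(ren)
  node 39: 1 child(ren)
  node 28: 1 child(ren)
  node 23: 0 child(ren)
  node 44: 1 child(ren)
  node 48: 0 child(ren)
Matching nodes: [42, 39, 28, 44]
Count of internal (non-leaf) nodes: 4


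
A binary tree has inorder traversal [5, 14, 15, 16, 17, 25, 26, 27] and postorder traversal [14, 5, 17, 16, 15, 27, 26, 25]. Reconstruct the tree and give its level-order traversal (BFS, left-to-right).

Inorder:   [5, 14, 15, 16, 17, 25, 26, 27]
Postorder: [14, 5, 17, 16, 15, 27, 26, 25]
Algorithm: postorder visits root last, so walk postorder right-to-left;
each value is the root of the current inorder slice — split it at that
value, recurse on the right subtree first, then the left.
Recursive splits:
  root=25; inorder splits into left=[5, 14, 15, 16, 17], right=[26, 27]
  root=26; inorder splits into left=[], right=[27]
  root=27; inorder splits into left=[], right=[]
  root=15; inorder splits into left=[5, 14], right=[16, 17]
  root=16; inorder splits into left=[], right=[17]
  root=17; inorder splits into left=[], right=[]
  root=5; inorder splits into left=[], right=[14]
  root=14; inorder splits into left=[], right=[]
Reconstructed level-order: [25, 15, 26, 5, 16, 27, 14, 17]


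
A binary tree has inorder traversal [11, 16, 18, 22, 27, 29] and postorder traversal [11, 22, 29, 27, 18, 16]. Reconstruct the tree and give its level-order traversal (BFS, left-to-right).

Inorder:   [11, 16, 18, 22, 27, 29]
Postorder: [11, 22, 29, 27, 18, 16]
Algorithm: postorder visits root last, so walk postorder right-to-left;
each value is the root of the current inorder slice — split it at that
value, recurse on the right subtree first, then the left.
Recursive splits:
  root=16; inorder splits into left=[11], right=[18, 22, 27, 29]
  root=18; inorder splits into left=[], right=[22, 27, 29]
  root=27; inorder splits into left=[22], right=[29]
  root=29; inorder splits into left=[], right=[]
  root=22; inorder splits into left=[], right=[]
  root=11; inorder splits into left=[], right=[]
Reconstructed level-order: [16, 11, 18, 27, 22, 29]


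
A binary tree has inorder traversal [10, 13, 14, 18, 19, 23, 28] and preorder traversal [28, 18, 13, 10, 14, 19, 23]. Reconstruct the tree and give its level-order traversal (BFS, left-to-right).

Inorder:  [10, 13, 14, 18, 19, 23, 28]
Preorder: [28, 18, 13, 10, 14, 19, 23]
Algorithm: preorder visits root first, so consume preorder in order;
for each root, split the current inorder slice at that value into
left-subtree inorder and right-subtree inorder, then recurse.
Recursive splits:
  root=28; inorder splits into left=[10, 13, 14, 18, 19, 23], right=[]
  root=18; inorder splits into left=[10, 13, 14], right=[19, 23]
  root=13; inorder splits into left=[10], right=[14]
  root=10; inorder splits into left=[], right=[]
  root=14; inorder splits into left=[], right=[]
  root=19; inorder splits into left=[], right=[23]
  root=23; inorder splits into left=[], right=[]
Reconstructed level-order: [28, 18, 13, 19, 10, 14, 23]


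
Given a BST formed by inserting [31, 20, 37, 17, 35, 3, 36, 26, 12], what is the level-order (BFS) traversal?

Tree insertion order: [31, 20, 37, 17, 35, 3, 36, 26, 12]
Tree (level-order array): [31, 20, 37, 17, 26, 35, None, 3, None, None, None, None, 36, None, 12]
BFS from the root, enqueuing left then right child of each popped node:
  queue [31] -> pop 31, enqueue [20, 37], visited so far: [31]
  queue [20, 37] -> pop 20, enqueue [17, 26], visited so far: [31, 20]
  queue [37, 17, 26] -> pop 37, enqueue [35], visited so far: [31, 20, 37]
  queue [17, 26, 35] -> pop 17, enqueue [3], visited so far: [31, 20, 37, 17]
  queue [26, 35, 3] -> pop 26, enqueue [none], visited so far: [31, 20, 37, 17, 26]
  queue [35, 3] -> pop 35, enqueue [36], visited so far: [31, 20, 37, 17, 26, 35]
  queue [3, 36] -> pop 3, enqueue [12], visited so far: [31, 20, 37, 17, 26, 35, 3]
  queue [36, 12] -> pop 36, enqueue [none], visited so far: [31, 20, 37, 17, 26, 35, 3, 36]
  queue [12] -> pop 12, enqueue [none], visited so far: [31, 20, 37, 17, 26, 35, 3, 36, 12]
Result: [31, 20, 37, 17, 26, 35, 3, 36, 12]


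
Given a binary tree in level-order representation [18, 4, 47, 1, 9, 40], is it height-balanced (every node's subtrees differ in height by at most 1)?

Tree (level-order array): [18, 4, 47, 1, 9, 40]
Definition: a tree is height-balanced if, at every node, |h(left) - h(right)| <= 1 (empty subtree has height -1).
Bottom-up per-node check:
  node 1: h_left=-1, h_right=-1, diff=0 [OK], height=0
  node 9: h_left=-1, h_right=-1, diff=0 [OK], height=0
  node 4: h_left=0, h_right=0, diff=0 [OK], height=1
  node 40: h_left=-1, h_right=-1, diff=0 [OK], height=0
  node 47: h_left=0, h_right=-1, diff=1 [OK], height=1
  node 18: h_left=1, h_right=1, diff=0 [OK], height=2
All nodes satisfy the balance condition.
Result: Balanced


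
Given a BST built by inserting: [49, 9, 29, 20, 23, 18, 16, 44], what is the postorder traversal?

Tree insertion order: [49, 9, 29, 20, 23, 18, 16, 44]
Tree (level-order array): [49, 9, None, None, 29, 20, 44, 18, 23, None, None, 16]
Postorder traversal: [16, 18, 23, 20, 44, 29, 9, 49]


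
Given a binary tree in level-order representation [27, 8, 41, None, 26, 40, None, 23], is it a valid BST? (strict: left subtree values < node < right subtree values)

Level-order array: [27, 8, 41, None, 26, 40, None, 23]
Validate using subtree bounds (lo, hi): at each node, require lo < value < hi,
then recurse left with hi=value and right with lo=value.
Preorder trace (stopping at first violation):
  at node 27 with bounds (-inf, +inf): OK
  at node 8 with bounds (-inf, 27): OK
  at node 26 with bounds (8, 27): OK
  at node 23 with bounds (8, 26): OK
  at node 41 with bounds (27, +inf): OK
  at node 40 with bounds (27, 41): OK
No violation found at any node.
Result: Valid BST


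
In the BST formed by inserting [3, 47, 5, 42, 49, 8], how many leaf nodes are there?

Tree built from: [3, 47, 5, 42, 49, 8]
Tree (level-order array): [3, None, 47, 5, 49, None, 42, None, None, 8]
Rule: A leaf has 0 children.
Per-node child counts:
  node 3: 1 child(ren)
  node 47: 2 child(ren)
  node 5: 1 child(ren)
  node 42: 1 child(ren)
  node 8: 0 child(ren)
  node 49: 0 child(ren)
Matching nodes: [8, 49]
Count of leaf nodes: 2


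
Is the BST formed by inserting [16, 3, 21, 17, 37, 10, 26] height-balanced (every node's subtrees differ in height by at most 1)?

Tree (level-order array): [16, 3, 21, None, 10, 17, 37, None, None, None, None, 26]
Definition: a tree is height-balanced if, at every node, |h(left) - h(right)| <= 1 (empty subtree has height -1).
Bottom-up per-node check:
  node 10: h_left=-1, h_right=-1, diff=0 [OK], height=0
  node 3: h_left=-1, h_right=0, diff=1 [OK], height=1
  node 17: h_left=-1, h_right=-1, diff=0 [OK], height=0
  node 26: h_left=-1, h_right=-1, diff=0 [OK], height=0
  node 37: h_left=0, h_right=-1, diff=1 [OK], height=1
  node 21: h_left=0, h_right=1, diff=1 [OK], height=2
  node 16: h_left=1, h_right=2, diff=1 [OK], height=3
All nodes satisfy the balance condition.
Result: Balanced


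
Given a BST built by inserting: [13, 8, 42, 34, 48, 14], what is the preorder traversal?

Tree insertion order: [13, 8, 42, 34, 48, 14]
Tree (level-order array): [13, 8, 42, None, None, 34, 48, 14]
Preorder traversal: [13, 8, 42, 34, 14, 48]


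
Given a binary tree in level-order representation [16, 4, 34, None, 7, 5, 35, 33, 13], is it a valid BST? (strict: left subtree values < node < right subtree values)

Level-order array: [16, 4, 34, None, 7, 5, 35, 33, 13]
Validate using subtree bounds (lo, hi): at each node, require lo < value < hi,
then recurse left with hi=value and right with lo=value.
Preorder trace (stopping at first violation):
  at node 16 with bounds (-inf, +inf): OK
  at node 4 with bounds (-inf, 16): OK
  at node 7 with bounds (4, 16): OK
  at node 33 with bounds (4, 7): VIOLATION
Node 33 violates its bound: not (4 < 33 < 7).
Result: Not a valid BST


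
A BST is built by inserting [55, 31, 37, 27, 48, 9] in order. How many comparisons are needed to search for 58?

Search path for 58: 55
Found: False
Comparisons: 1


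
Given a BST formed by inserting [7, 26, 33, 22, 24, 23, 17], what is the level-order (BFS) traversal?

Tree insertion order: [7, 26, 33, 22, 24, 23, 17]
Tree (level-order array): [7, None, 26, 22, 33, 17, 24, None, None, None, None, 23]
BFS from the root, enqueuing left then right child of each popped node:
  queue [7] -> pop 7, enqueue [26], visited so far: [7]
  queue [26] -> pop 26, enqueue [22, 33], visited so far: [7, 26]
  queue [22, 33] -> pop 22, enqueue [17, 24], visited so far: [7, 26, 22]
  queue [33, 17, 24] -> pop 33, enqueue [none], visited so far: [7, 26, 22, 33]
  queue [17, 24] -> pop 17, enqueue [none], visited so far: [7, 26, 22, 33, 17]
  queue [24] -> pop 24, enqueue [23], visited so far: [7, 26, 22, 33, 17, 24]
  queue [23] -> pop 23, enqueue [none], visited so far: [7, 26, 22, 33, 17, 24, 23]
Result: [7, 26, 22, 33, 17, 24, 23]


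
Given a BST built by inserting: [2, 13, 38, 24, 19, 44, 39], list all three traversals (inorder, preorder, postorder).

Tree insertion order: [2, 13, 38, 24, 19, 44, 39]
Tree (level-order array): [2, None, 13, None, 38, 24, 44, 19, None, 39]
Inorder (L, root, R): [2, 13, 19, 24, 38, 39, 44]
Preorder (root, L, R): [2, 13, 38, 24, 19, 44, 39]
Postorder (L, R, root): [19, 24, 39, 44, 38, 13, 2]


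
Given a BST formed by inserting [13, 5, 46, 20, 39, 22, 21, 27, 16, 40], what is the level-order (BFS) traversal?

Tree insertion order: [13, 5, 46, 20, 39, 22, 21, 27, 16, 40]
Tree (level-order array): [13, 5, 46, None, None, 20, None, 16, 39, None, None, 22, 40, 21, 27]
BFS from the root, enqueuing left then right child of each popped node:
  queue [13] -> pop 13, enqueue [5, 46], visited so far: [13]
  queue [5, 46] -> pop 5, enqueue [none], visited so far: [13, 5]
  queue [46] -> pop 46, enqueue [20], visited so far: [13, 5, 46]
  queue [20] -> pop 20, enqueue [16, 39], visited so far: [13, 5, 46, 20]
  queue [16, 39] -> pop 16, enqueue [none], visited so far: [13, 5, 46, 20, 16]
  queue [39] -> pop 39, enqueue [22, 40], visited so far: [13, 5, 46, 20, 16, 39]
  queue [22, 40] -> pop 22, enqueue [21, 27], visited so far: [13, 5, 46, 20, 16, 39, 22]
  queue [40, 21, 27] -> pop 40, enqueue [none], visited so far: [13, 5, 46, 20, 16, 39, 22, 40]
  queue [21, 27] -> pop 21, enqueue [none], visited so far: [13, 5, 46, 20, 16, 39, 22, 40, 21]
  queue [27] -> pop 27, enqueue [none], visited so far: [13, 5, 46, 20, 16, 39, 22, 40, 21, 27]
Result: [13, 5, 46, 20, 16, 39, 22, 40, 21, 27]


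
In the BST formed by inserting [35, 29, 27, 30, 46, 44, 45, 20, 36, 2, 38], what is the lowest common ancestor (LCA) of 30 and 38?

Tree insertion order: [35, 29, 27, 30, 46, 44, 45, 20, 36, 2, 38]
Tree (level-order array): [35, 29, 46, 27, 30, 44, None, 20, None, None, None, 36, 45, 2, None, None, 38]
In a BST, the LCA of p=30, q=38 is the first node v on the
root-to-leaf path with p <= v <= q (go left if both < v, right if both > v).
Walk from root:
  at 35: 30 <= 35 <= 38, this is the LCA
LCA = 35


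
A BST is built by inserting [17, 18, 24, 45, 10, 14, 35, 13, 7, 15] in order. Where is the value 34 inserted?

Starting tree (level order): [17, 10, 18, 7, 14, None, 24, None, None, 13, 15, None, 45, None, None, None, None, 35]
Insertion path: 17 -> 18 -> 24 -> 45 -> 35
Result: insert 34 as left child of 35
Final tree (level order): [17, 10, 18, 7, 14, None, 24, None, None, 13, 15, None, 45, None, None, None, None, 35, None, 34]


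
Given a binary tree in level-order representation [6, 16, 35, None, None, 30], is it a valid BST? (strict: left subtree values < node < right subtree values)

Level-order array: [6, 16, 35, None, None, 30]
Validate using subtree bounds (lo, hi): at each node, require lo < value < hi,
then recurse left with hi=value and right with lo=value.
Preorder trace (stopping at first violation):
  at node 6 with bounds (-inf, +inf): OK
  at node 16 with bounds (-inf, 6): VIOLATION
Node 16 violates its bound: not (-inf < 16 < 6).
Result: Not a valid BST


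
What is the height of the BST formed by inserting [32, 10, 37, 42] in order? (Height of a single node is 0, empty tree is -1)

Insertion order: [32, 10, 37, 42]
Tree (level-order array): [32, 10, 37, None, None, None, 42]
Compute height bottom-up (empty subtree = -1):
  height(10) = 1 + max(-1, -1) = 0
  height(42) = 1 + max(-1, -1) = 0
  height(37) = 1 + max(-1, 0) = 1
  height(32) = 1 + max(0, 1) = 2
Height = 2


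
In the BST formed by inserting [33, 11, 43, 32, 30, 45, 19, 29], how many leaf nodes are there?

Tree built from: [33, 11, 43, 32, 30, 45, 19, 29]
Tree (level-order array): [33, 11, 43, None, 32, None, 45, 30, None, None, None, 19, None, None, 29]
Rule: A leaf has 0 children.
Per-node child counts:
  node 33: 2 child(ren)
  node 11: 1 child(ren)
  node 32: 1 child(ren)
  node 30: 1 child(ren)
  node 19: 1 child(ren)
  node 29: 0 child(ren)
  node 43: 1 child(ren)
  node 45: 0 child(ren)
Matching nodes: [29, 45]
Count of leaf nodes: 2


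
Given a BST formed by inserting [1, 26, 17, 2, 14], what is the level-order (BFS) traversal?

Tree insertion order: [1, 26, 17, 2, 14]
Tree (level-order array): [1, None, 26, 17, None, 2, None, None, 14]
BFS from the root, enqueuing left then right child of each popped node:
  queue [1] -> pop 1, enqueue [26], visited so far: [1]
  queue [26] -> pop 26, enqueue [17], visited so far: [1, 26]
  queue [17] -> pop 17, enqueue [2], visited so far: [1, 26, 17]
  queue [2] -> pop 2, enqueue [14], visited so far: [1, 26, 17, 2]
  queue [14] -> pop 14, enqueue [none], visited so far: [1, 26, 17, 2, 14]
Result: [1, 26, 17, 2, 14]


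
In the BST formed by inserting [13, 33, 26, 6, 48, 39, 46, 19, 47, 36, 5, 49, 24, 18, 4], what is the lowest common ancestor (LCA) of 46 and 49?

Tree insertion order: [13, 33, 26, 6, 48, 39, 46, 19, 47, 36, 5, 49, 24, 18, 4]
Tree (level-order array): [13, 6, 33, 5, None, 26, 48, 4, None, 19, None, 39, 49, None, None, 18, 24, 36, 46, None, None, None, None, None, None, None, None, None, 47]
In a BST, the LCA of p=46, q=49 is the first node v on the
root-to-leaf path with p <= v <= q (go left if both < v, right if both > v).
Walk from root:
  at 13: both 46 and 49 > 13, go right
  at 33: both 46 and 49 > 33, go right
  at 48: 46 <= 48 <= 49, this is the LCA
LCA = 48


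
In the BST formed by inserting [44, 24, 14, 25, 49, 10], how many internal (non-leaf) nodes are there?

Tree built from: [44, 24, 14, 25, 49, 10]
Tree (level-order array): [44, 24, 49, 14, 25, None, None, 10]
Rule: An internal node has at least one child.
Per-node child counts:
  node 44: 2 child(ren)
  node 24: 2 child(ren)
  node 14: 1 child(ren)
  node 10: 0 child(ren)
  node 25: 0 child(ren)
  node 49: 0 child(ren)
Matching nodes: [44, 24, 14]
Count of internal (non-leaf) nodes: 3


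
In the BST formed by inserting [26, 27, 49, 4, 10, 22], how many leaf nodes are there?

Tree built from: [26, 27, 49, 4, 10, 22]
Tree (level-order array): [26, 4, 27, None, 10, None, 49, None, 22]
Rule: A leaf has 0 children.
Per-node child counts:
  node 26: 2 child(ren)
  node 4: 1 child(ren)
  node 10: 1 child(ren)
  node 22: 0 child(ren)
  node 27: 1 child(ren)
  node 49: 0 child(ren)
Matching nodes: [22, 49]
Count of leaf nodes: 2


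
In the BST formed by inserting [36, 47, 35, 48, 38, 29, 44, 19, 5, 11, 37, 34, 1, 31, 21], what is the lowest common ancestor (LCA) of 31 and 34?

Tree insertion order: [36, 47, 35, 48, 38, 29, 44, 19, 5, 11, 37, 34, 1, 31, 21]
Tree (level-order array): [36, 35, 47, 29, None, 38, 48, 19, 34, 37, 44, None, None, 5, 21, 31, None, None, None, None, None, 1, 11]
In a BST, the LCA of p=31, q=34 is the first node v on the
root-to-leaf path with p <= v <= q (go left if both < v, right if both > v).
Walk from root:
  at 36: both 31 and 34 < 36, go left
  at 35: both 31 and 34 < 35, go left
  at 29: both 31 and 34 > 29, go right
  at 34: 31 <= 34 <= 34, this is the LCA
LCA = 34


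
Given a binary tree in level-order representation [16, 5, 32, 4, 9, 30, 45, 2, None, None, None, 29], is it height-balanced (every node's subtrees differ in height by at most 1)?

Tree (level-order array): [16, 5, 32, 4, 9, 30, 45, 2, None, None, None, 29]
Definition: a tree is height-balanced if, at every node, |h(left) - h(right)| <= 1 (empty subtree has height -1).
Bottom-up per-node check:
  node 2: h_left=-1, h_right=-1, diff=0 [OK], height=0
  node 4: h_left=0, h_right=-1, diff=1 [OK], height=1
  node 9: h_left=-1, h_right=-1, diff=0 [OK], height=0
  node 5: h_left=1, h_right=0, diff=1 [OK], height=2
  node 29: h_left=-1, h_right=-1, diff=0 [OK], height=0
  node 30: h_left=0, h_right=-1, diff=1 [OK], height=1
  node 45: h_left=-1, h_right=-1, diff=0 [OK], height=0
  node 32: h_left=1, h_right=0, diff=1 [OK], height=2
  node 16: h_left=2, h_right=2, diff=0 [OK], height=3
All nodes satisfy the balance condition.
Result: Balanced


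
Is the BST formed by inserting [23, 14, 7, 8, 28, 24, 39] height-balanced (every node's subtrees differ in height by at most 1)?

Tree (level-order array): [23, 14, 28, 7, None, 24, 39, None, 8]
Definition: a tree is height-balanced if, at every node, |h(left) - h(right)| <= 1 (empty subtree has height -1).
Bottom-up per-node check:
  node 8: h_left=-1, h_right=-1, diff=0 [OK], height=0
  node 7: h_left=-1, h_right=0, diff=1 [OK], height=1
  node 14: h_left=1, h_right=-1, diff=2 [FAIL (|1--1|=2 > 1)], height=2
  node 24: h_left=-1, h_right=-1, diff=0 [OK], height=0
  node 39: h_left=-1, h_right=-1, diff=0 [OK], height=0
  node 28: h_left=0, h_right=0, diff=0 [OK], height=1
  node 23: h_left=2, h_right=1, diff=1 [OK], height=3
Node 14 violates the condition: |1 - -1| = 2 > 1.
Result: Not balanced


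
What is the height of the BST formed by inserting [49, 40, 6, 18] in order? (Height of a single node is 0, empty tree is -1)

Insertion order: [49, 40, 6, 18]
Tree (level-order array): [49, 40, None, 6, None, None, 18]
Compute height bottom-up (empty subtree = -1):
  height(18) = 1 + max(-1, -1) = 0
  height(6) = 1 + max(-1, 0) = 1
  height(40) = 1 + max(1, -1) = 2
  height(49) = 1 + max(2, -1) = 3
Height = 3


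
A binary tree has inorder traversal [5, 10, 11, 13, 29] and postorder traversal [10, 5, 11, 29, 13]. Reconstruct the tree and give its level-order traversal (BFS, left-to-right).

Inorder:   [5, 10, 11, 13, 29]
Postorder: [10, 5, 11, 29, 13]
Algorithm: postorder visits root last, so walk postorder right-to-left;
each value is the root of the current inorder slice — split it at that
value, recurse on the right subtree first, then the left.
Recursive splits:
  root=13; inorder splits into left=[5, 10, 11], right=[29]
  root=29; inorder splits into left=[], right=[]
  root=11; inorder splits into left=[5, 10], right=[]
  root=5; inorder splits into left=[], right=[10]
  root=10; inorder splits into left=[], right=[]
Reconstructed level-order: [13, 11, 29, 5, 10]


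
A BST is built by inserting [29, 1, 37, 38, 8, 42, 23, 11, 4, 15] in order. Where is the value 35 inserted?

Starting tree (level order): [29, 1, 37, None, 8, None, 38, 4, 23, None, 42, None, None, 11, None, None, None, None, 15]
Insertion path: 29 -> 37
Result: insert 35 as left child of 37
Final tree (level order): [29, 1, 37, None, 8, 35, 38, 4, 23, None, None, None, 42, None, None, 11, None, None, None, None, 15]


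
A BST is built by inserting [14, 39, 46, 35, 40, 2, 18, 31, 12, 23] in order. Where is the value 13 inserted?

Starting tree (level order): [14, 2, 39, None, 12, 35, 46, None, None, 18, None, 40, None, None, 31, None, None, 23]
Insertion path: 14 -> 2 -> 12
Result: insert 13 as right child of 12
Final tree (level order): [14, 2, 39, None, 12, 35, 46, None, 13, 18, None, 40, None, None, None, None, 31, None, None, 23]


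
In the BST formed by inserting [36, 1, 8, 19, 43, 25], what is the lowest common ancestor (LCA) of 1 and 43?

Tree insertion order: [36, 1, 8, 19, 43, 25]
Tree (level-order array): [36, 1, 43, None, 8, None, None, None, 19, None, 25]
In a BST, the LCA of p=1, q=43 is the first node v on the
root-to-leaf path with p <= v <= q (go left if both < v, right if both > v).
Walk from root:
  at 36: 1 <= 36 <= 43, this is the LCA
LCA = 36


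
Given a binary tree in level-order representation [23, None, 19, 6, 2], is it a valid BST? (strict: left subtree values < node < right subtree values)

Level-order array: [23, None, 19, 6, 2]
Validate using subtree bounds (lo, hi): at each node, require lo < value < hi,
then recurse left with hi=value and right with lo=value.
Preorder trace (stopping at first violation):
  at node 23 with bounds (-inf, +inf): OK
  at node 19 with bounds (23, +inf): VIOLATION
Node 19 violates its bound: not (23 < 19 < +inf).
Result: Not a valid BST


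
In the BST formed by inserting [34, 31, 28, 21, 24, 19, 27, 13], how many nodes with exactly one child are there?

Tree built from: [34, 31, 28, 21, 24, 19, 27, 13]
Tree (level-order array): [34, 31, None, 28, None, 21, None, 19, 24, 13, None, None, 27]
Rule: These are nodes with exactly 1 non-null child.
Per-node child counts:
  node 34: 1 child(ren)
  node 31: 1 child(ren)
  node 28: 1 child(ren)
  node 21: 2 child(ren)
  node 19: 1 child(ren)
  node 13: 0 child(ren)
  node 24: 1 child(ren)
  node 27: 0 child(ren)
Matching nodes: [34, 31, 28, 19, 24]
Count of nodes with exactly one child: 5


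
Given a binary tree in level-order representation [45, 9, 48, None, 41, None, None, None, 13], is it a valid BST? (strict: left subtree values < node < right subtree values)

Level-order array: [45, 9, 48, None, 41, None, None, None, 13]
Validate using subtree bounds (lo, hi): at each node, require lo < value < hi,
then recurse left with hi=value and right with lo=value.
Preorder trace (stopping at first violation):
  at node 45 with bounds (-inf, +inf): OK
  at node 9 with bounds (-inf, 45): OK
  at node 41 with bounds (9, 45): OK
  at node 13 with bounds (41, 45): VIOLATION
Node 13 violates its bound: not (41 < 13 < 45).
Result: Not a valid BST


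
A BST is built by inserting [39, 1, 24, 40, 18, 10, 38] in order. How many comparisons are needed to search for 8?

Search path for 8: 39 -> 1 -> 24 -> 18 -> 10
Found: False
Comparisons: 5


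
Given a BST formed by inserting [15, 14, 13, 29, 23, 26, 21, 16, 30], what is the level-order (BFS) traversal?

Tree insertion order: [15, 14, 13, 29, 23, 26, 21, 16, 30]
Tree (level-order array): [15, 14, 29, 13, None, 23, 30, None, None, 21, 26, None, None, 16]
BFS from the root, enqueuing left then right child of each popped node:
  queue [15] -> pop 15, enqueue [14, 29], visited so far: [15]
  queue [14, 29] -> pop 14, enqueue [13], visited so far: [15, 14]
  queue [29, 13] -> pop 29, enqueue [23, 30], visited so far: [15, 14, 29]
  queue [13, 23, 30] -> pop 13, enqueue [none], visited so far: [15, 14, 29, 13]
  queue [23, 30] -> pop 23, enqueue [21, 26], visited so far: [15, 14, 29, 13, 23]
  queue [30, 21, 26] -> pop 30, enqueue [none], visited so far: [15, 14, 29, 13, 23, 30]
  queue [21, 26] -> pop 21, enqueue [16], visited so far: [15, 14, 29, 13, 23, 30, 21]
  queue [26, 16] -> pop 26, enqueue [none], visited so far: [15, 14, 29, 13, 23, 30, 21, 26]
  queue [16] -> pop 16, enqueue [none], visited so far: [15, 14, 29, 13, 23, 30, 21, 26, 16]
Result: [15, 14, 29, 13, 23, 30, 21, 26, 16]
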